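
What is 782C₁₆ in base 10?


Positional values:
Position 0: C × 16^0 = 12 × 1 = 12
Position 1: 2 × 16^1 = 2 × 16 = 32
Position 2: 8 × 16^2 = 8 × 256 = 2048
Position 3: 7 × 16^3 = 7 × 4096 = 28672
Sum = 12 + 32 + 2048 + 28672
= 30764


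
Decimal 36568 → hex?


Divide by 16 repeatedly:
36568 ÷ 16 = 2285 remainder 8 (8)
2285 ÷ 16 = 142 remainder 13 (D)
142 ÷ 16 = 8 remainder 14 (E)
8 ÷ 16 = 0 remainder 8 (8)
Reading remainders bottom-up:
= 0x8ED8


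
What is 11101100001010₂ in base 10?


Positional values:
Bit 1: 1 × 2^1 = 2
Bit 3: 1 × 2^3 = 8
Bit 8: 1 × 2^8 = 256
Bit 9: 1 × 2^9 = 512
Bit 11: 1 × 2^11 = 2048
Bit 12: 1 × 2^12 = 4096
Bit 13: 1 × 2^13 = 8192
Sum = 2 + 8 + 256 + 512 + 2048 + 4096 + 8192
= 15114


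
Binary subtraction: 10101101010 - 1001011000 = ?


Align and subtract column by column (LSB to MSB, borrowing when needed):
  10101101010
- 01001011000
  -----------
  col 0: (0 - 0 borrow-in) - 0 → 0 - 0 = 0, borrow out 0
  col 1: (1 - 0 borrow-in) - 0 → 1 - 0 = 1, borrow out 0
  col 2: (0 - 0 borrow-in) - 0 → 0 - 0 = 0, borrow out 0
  col 3: (1 - 0 borrow-in) - 1 → 1 - 1 = 0, borrow out 0
  col 4: (0 - 0 borrow-in) - 1 → borrow from next column: (0+2) - 1 = 1, borrow out 1
  col 5: (1 - 1 borrow-in) - 0 → 0 - 0 = 0, borrow out 0
  col 6: (1 - 0 borrow-in) - 1 → 1 - 1 = 0, borrow out 0
  col 7: (0 - 0 borrow-in) - 0 → 0 - 0 = 0, borrow out 0
  col 8: (1 - 0 borrow-in) - 0 → 1 - 0 = 1, borrow out 0
  col 9: (0 - 0 borrow-in) - 1 → borrow from next column: (0+2) - 1 = 1, borrow out 1
  col 10: (1 - 1 borrow-in) - 0 → 0 - 0 = 0, borrow out 0
Reading bits MSB→LSB: 01100010010
Strip leading zeros: 1100010010
= 1100010010


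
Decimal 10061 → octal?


Divide by 8 repeatedly:
10061 ÷ 8 = 1257 remainder 5
1257 ÷ 8 = 157 remainder 1
157 ÷ 8 = 19 remainder 5
19 ÷ 8 = 2 remainder 3
2 ÷ 8 = 0 remainder 2
Reading remainders bottom-up:
= 0o23515


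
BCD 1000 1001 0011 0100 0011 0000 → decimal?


Each 4-bit group → digit:
  1000 → 8
  1001 → 9
  0011 → 3
  0100 → 4
  0011 → 3
  0000 → 0
= 893430


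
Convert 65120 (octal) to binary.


Each octal digit → 3 binary bits:
  6 = 110
  5 = 101
  1 = 001
  2 = 010
  0 = 000
Concatenate: 110 101 001 010 000
= 110101001010000


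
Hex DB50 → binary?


Each hex digit → 4 binary bits:
  D = 1101
  B = 1011
  5 = 0101
  0 = 0000
Concatenate: 1101 1011 0101 0000
= 1101101101010000


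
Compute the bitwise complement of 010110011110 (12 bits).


Original: 010110011110
Invert all bits:
  bit 0: 0 → 1
  bit 1: 1 → 0
  bit 2: 0 → 1
  bit 3: 1 → 0
  bit 4: 1 → 0
  bit 5: 0 → 1
  bit 6: 0 → 1
  bit 7: 1 → 0
  bit 8: 1 → 0
  bit 9: 1 → 0
  bit 10: 1 → 0
  bit 11: 0 → 1
= 101001100001


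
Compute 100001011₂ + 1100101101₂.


Align and add column by column (LSB to MSB, carry propagating):
  00100001011
+ 01100101101
  -----------
  col 0: 1 + 1 + 0 (carry in) = 2 → bit 0, carry out 1
  col 1: 1 + 0 + 1 (carry in) = 2 → bit 0, carry out 1
  col 2: 0 + 1 + 1 (carry in) = 2 → bit 0, carry out 1
  col 3: 1 + 1 + 1 (carry in) = 3 → bit 1, carry out 1
  col 4: 0 + 0 + 1 (carry in) = 1 → bit 1, carry out 0
  col 5: 0 + 1 + 0 (carry in) = 1 → bit 1, carry out 0
  col 6: 0 + 0 + 0 (carry in) = 0 → bit 0, carry out 0
  col 7: 0 + 0 + 0 (carry in) = 0 → bit 0, carry out 0
  col 8: 1 + 1 + 0 (carry in) = 2 → bit 0, carry out 1
  col 9: 0 + 1 + 1 (carry in) = 2 → bit 0, carry out 1
  col 10: 0 + 0 + 1 (carry in) = 1 → bit 1, carry out 0
Reading bits MSB→LSB: 10000111000
Strip leading zeros: 10000111000
= 10000111000


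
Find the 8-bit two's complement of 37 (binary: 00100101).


Original: 00100101
Step 1 - Invert all bits: 11011010
Step 2 - Add 1: 11011010 + 1
= 11011011 (represents -37)


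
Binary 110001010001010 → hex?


Group into 4-bit nibbles: 0110001010001010
  0110 = 6
  0010 = 2
  1000 = 8
  1010 = A
= 0x628A


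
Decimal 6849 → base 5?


Divide by 5 repeatedly:
6849 ÷ 5 = 1369 remainder 4
1369 ÷ 5 = 273 remainder 4
273 ÷ 5 = 54 remainder 3
54 ÷ 5 = 10 remainder 4
10 ÷ 5 = 2 remainder 0
2 ÷ 5 = 0 remainder 2
Reading remainders bottom-up:
= 204344


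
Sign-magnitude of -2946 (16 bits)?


Sign bit: 1 (negative)
Magnitude: 2946 = 000101110000010
= 1000101110000010


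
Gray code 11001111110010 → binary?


Gray code: 11001111110010
MSB stays the same: 1
Each subsequent bit = prev_binary XOR current_gray:
  B[1] = 1 XOR 1 = 0
  B[2] = 0 XOR 0 = 0
  B[3] = 0 XOR 0 = 0
  B[4] = 0 XOR 1 = 1
  B[5] = 1 XOR 1 = 0
  B[6] = 0 XOR 1 = 1
  B[7] = 1 XOR 1 = 0
  B[8] = 0 XOR 1 = 1
  B[9] = 1 XOR 1 = 0
  B[10] = 0 XOR 0 = 0
  B[11] = 0 XOR 0 = 0
  B[12] = 0 XOR 1 = 1
  B[13] = 1 XOR 0 = 1
= 10001010100011 (8867 decimal)


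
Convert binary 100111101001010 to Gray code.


Binary: 100111101001010
Gray code: G = B XOR (B >> 1)
B >> 1 = 010011110100101
100111101001010 XOR 010011110100101:
  1 XOR 0 = 1
  0 XOR 1 = 1
  0 XOR 0 = 0
  1 XOR 0 = 1
  1 XOR 1 = 0
  1 XOR 1 = 0
  1 XOR 1 = 0
  0 XOR 1 = 1
  1 XOR 0 = 1
  0 XOR 1 = 1
  0 XOR 0 = 0
  1 XOR 0 = 1
  0 XOR 1 = 1
  1 XOR 0 = 1
  0 XOR 1 = 1
= 110100011101111


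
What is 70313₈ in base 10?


Positional values:
Position 0: 3 × 8^0 = 3
Position 1: 1 × 8^1 = 8
Position 2: 3 × 8^2 = 192
Position 3: 0 × 8^3 = 0
Position 4: 7 × 8^4 = 28672
Sum = 3 + 8 + 192 + 0 + 28672
= 28875


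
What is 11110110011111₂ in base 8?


Group into 3-bit groups: 011110110011111
  011 = 3
  110 = 6
  110 = 6
  011 = 3
  111 = 7
= 0o36637


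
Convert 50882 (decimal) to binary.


Divide by 2 repeatedly:
50882 ÷ 2 = 25441 remainder 0
25441 ÷ 2 = 12720 remainder 1
12720 ÷ 2 = 6360 remainder 0
6360 ÷ 2 = 3180 remainder 0
3180 ÷ 2 = 1590 remainder 0
1590 ÷ 2 = 795 remainder 0
795 ÷ 2 = 397 remainder 1
397 ÷ 2 = 198 remainder 1
198 ÷ 2 = 99 remainder 0
99 ÷ 2 = 49 remainder 1
49 ÷ 2 = 24 remainder 1
24 ÷ 2 = 12 remainder 0
12 ÷ 2 = 6 remainder 0
6 ÷ 2 = 3 remainder 0
3 ÷ 2 = 1 remainder 1
1 ÷ 2 = 0 remainder 1
Reading remainders bottom-up:
= 1100011011000010


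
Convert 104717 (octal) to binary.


Each octal digit → 3 binary bits:
  1 = 001
  0 = 000
  4 = 100
  7 = 111
  1 = 001
  7 = 111
Concatenate: 001 000 100 111 001 111
= 001000100111001111


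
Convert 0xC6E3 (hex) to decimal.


Positional values:
Position 0: 3 × 16^0 = 3 × 1 = 3
Position 1: E × 16^1 = 14 × 16 = 224
Position 2: 6 × 16^2 = 6 × 256 = 1536
Position 3: C × 16^3 = 12 × 4096 = 49152
Sum = 3 + 224 + 1536 + 49152
= 50915


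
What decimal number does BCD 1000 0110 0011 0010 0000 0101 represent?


Each 4-bit group → digit:
  1000 → 8
  0110 → 6
  0011 → 3
  0010 → 2
  0000 → 0
  0101 → 5
= 863205


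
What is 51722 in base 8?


Divide by 8 repeatedly:
51722 ÷ 8 = 6465 remainder 2
6465 ÷ 8 = 808 remainder 1
808 ÷ 8 = 101 remainder 0
101 ÷ 8 = 12 remainder 5
12 ÷ 8 = 1 remainder 4
1 ÷ 8 = 0 remainder 1
Reading remainders bottom-up:
= 0o145012


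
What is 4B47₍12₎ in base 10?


Positional values (base 12):
  7 × 12^0 = 7 × 1 = 7
  4 × 12^1 = 4 × 12 = 48
  B × 12^2 = 11 × 144 = 1584
  4 × 12^3 = 4 × 1728 = 6912
Sum = 7 + 48 + 1584 + 6912
= 8551


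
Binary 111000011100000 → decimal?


Positional values:
Bit 5: 1 × 2^5 = 32
Bit 6: 1 × 2^6 = 64
Bit 7: 1 × 2^7 = 128
Bit 12: 1 × 2^12 = 4096
Bit 13: 1 × 2^13 = 8192
Bit 14: 1 × 2^14 = 16384
Sum = 32 + 64 + 128 + 4096 + 8192 + 16384
= 28896


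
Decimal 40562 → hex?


Divide by 16 repeatedly:
40562 ÷ 16 = 2535 remainder 2 (2)
2535 ÷ 16 = 158 remainder 7 (7)
158 ÷ 16 = 9 remainder 14 (E)
9 ÷ 16 = 0 remainder 9 (9)
Reading remainders bottom-up:
= 0x9E72


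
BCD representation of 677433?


Each digit → 4-bit binary:
  6 → 0110
  7 → 0111
  7 → 0111
  4 → 0100
  3 → 0011
  3 → 0011
= 0110 0111 0111 0100 0011 0011


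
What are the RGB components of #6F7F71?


Hex: #6F7F71
R = 6F₁₆ = 111
G = 7F₁₆ = 127
B = 71₁₆ = 113
= RGB(111, 127, 113)


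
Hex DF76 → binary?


Each hex digit → 4 binary bits:
  D = 1101
  F = 1111
  7 = 0111
  6 = 0110
Concatenate: 1101 1111 0111 0110
= 1101111101110110


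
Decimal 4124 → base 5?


Divide by 5 repeatedly:
4124 ÷ 5 = 824 remainder 4
824 ÷ 5 = 164 remainder 4
164 ÷ 5 = 32 remainder 4
32 ÷ 5 = 6 remainder 2
6 ÷ 5 = 1 remainder 1
1 ÷ 5 = 0 remainder 1
Reading remainders bottom-up:
= 112444


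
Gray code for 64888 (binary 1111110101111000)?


Binary: 1111110101111000
Gray code: G = B XOR (B >> 1)
B >> 1 = 0111111010111100
1111110101111000 XOR 0111111010111100:
  1 XOR 0 = 1
  1 XOR 1 = 0
  1 XOR 1 = 0
  1 XOR 1 = 0
  1 XOR 1 = 0
  1 XOR 1 = 0
  0 XOR 1 = 1
  1 XOR 0 = 1
  0 XOR 1 = 1
  1 XOR 0 = 1
  1 XOR 1 = 0
  1 XOR 1 = 0
  1 XOR 1 = 0
  0 XOR 1 = 1
  0 XOR 0 = 0
  0 XOR 0 = 0
= 1000001111000100


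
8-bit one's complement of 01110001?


Original: 01110001
Invert all bits:
  bit 0: 0 → 1
  bit 1: 1 → 0
  bit 2: 1 → 0
  bit 3: 1 → 0
  bit 4: 0 → 1
  bit 5: 0 → 1
  bit 6: 0 → 1
  bit 7: 1 → 0
= 10001110


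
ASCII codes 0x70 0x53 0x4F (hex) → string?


Codes (hex): 0x70 0x53 0x4F
Per-code ASCII lookup:
  0x70 = 112  (range 97-122: lowercase, 112 - 97 = 15) → 'p'
  0x53 = 83  (range 65-90: uppercase, 83 - 65 = 18) → 'S'
  0x4F = 79  (range 65-90: uppercase, 79 - 65 = 14) → 'O'
= 'pSO'


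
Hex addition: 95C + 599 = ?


Align and add column by column (LSB to MSB, each column mod 16 with carry):
  095C
+ 0599
  ----
  col 0: C(12) + 9(9) + 0 (carry in) = 21 → 5(5), carry out 1
  col 1: 5(5) + 9(9) + 1 (carry in) = 15 → F(15), carry out 0
  col 2: 9(9) + 5(5) + 0 (carry in) = 14 → E(14), carry out 0
  col 3: 0(0) + 0(0) + 0 (carry in) = 0 → 0(0), carry out 0
Reading digits MSB→LSB: 0EF5
Strip leading zeros: EF5
= 0xEF5


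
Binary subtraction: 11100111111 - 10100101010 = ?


Align and subtract column by column (LSB to MSB, borrowing when needed):
  11100111111
- 10100101010
  -----------
  col 0: (1 - 0 borrow-in) - 0 → 1 - 0 = 1, borrow out 0
  col 1: (1 - 0 borrow-in) - 1 → 1 - 1 = 0, borrow out 0
  col 2: (1 - 0 borrow-in) - 0 → 1 - 0 = 1, borrow out 0
  col 3: (1 - 0 borrow-in) - 1 → 1 - 1 = 0, borrow out 0
  col 4: (1 - 0 borrow-in) - 0 → 1 - 0 = 1, borrow out 0
  col 5: (1 - 0 borrow-in) - 1 → 1 - 1 = 0, borrow out 0
  col 6: (0 - 0 borrow-in) - 0 → 0 - 0 = 0, borrow out 0
  col 7: (0 - 0 borrow-in) - 0 → 0 - 0 = 0, borrow out 0
  col 8: (1 - 0 borrow-in) - 1 → 1 - 1 = 0, borrow out 0
  col 9: (1 - 0 borrow-in) - 0 → 1 - 0 = 1, borrow out 0
  col 10: (1 - 0 borrow-in) - 1 → 1 - 1 = 0, borrow out 0
Reading bits MSB→LSB: 01000010101
Strip leading zeros: 1000010101
= 1000010101


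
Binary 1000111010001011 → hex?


Group into 4-bit nibbles: 1000111010001011
  1000 = 8
  1110 = E
  1000 = 8
  1011 = B
= 0x8E8B


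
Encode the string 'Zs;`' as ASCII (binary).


String: 'Zs;`'  (4 characters)
Per-character ASCII lookup:
  'Z': uppercase starts at 65: 'Z' = 65 + 25 = 90 → 1011010
  's': lowercase starts at 97: 's' = 97 + 18 = 115 → 1110011
  ';': special character: ';' = 59 → 111011
  '`': special character: '`' = 96 → 1100000
= 1011010 1110011 111011 1100000


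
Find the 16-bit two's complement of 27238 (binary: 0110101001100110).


Original: 0110101001100110
Step 1 - Invert all bits: 1001010110011001
Step 2 - Add 1: 1001010110011001 + 1
= 1001010110011010 (represents -27238)


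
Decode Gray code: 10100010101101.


Gray code: 10100010101101
MSB stays the same: 1
Each subsequent bit = prev_binary XOR current_gray:
  B[1] = 1 XOR 0 = 1
  B[2] = 1 XOR 1 = 0
  B[3] = 0 XOR 0 = 0
  B[4] = 0 XOR 0 = 0
  B[5] = 0 XOR 0 = 0
  B[6] = 0 XOR 1 = 1
  B[7] = 1 XOR 0 = 1
  B[8] = 1 XOR 1 = 0
  B[9] = 0 XOR 0 = 0
  B[10] = 0 XOR 1 = 1
  B[11] = 1 XOR 1 = 0
  B[12] = 0 XOR 0 = 0
  B[13] = 0 XOR 1 = 1
= 11000011001001 (12489 decimal)


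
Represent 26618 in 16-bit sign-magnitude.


Sign bit: 0 (positive)
Magnitude: 26618 = 110011111111010
= 0110011111111010


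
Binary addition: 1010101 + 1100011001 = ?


Align and add column by column (LSB to MSB, carry propagating):
  00001010101
+ 01100011001
  -----------
  col 0: 1 + 1 + 0 (carry in) = 2 → bit 0, carry out 1
  col 1: 0 + 0 + 1 (carry in) = 1 → bit 1, carry out 0
  col 2: 1 + 0 + 0 (carry in) = 1 → bit 1, carry out 0
  col 3: 0 + 1 + 0 (carry in) = 1 → bit 1, carry out 0
  col 4: 1 + 1 + 0 (carry in) = 2 → bit 0, carry out 1
  col 5: 0 + 0 + 1 (carry in) = 1 → bit 1, carry out 0
  col 6: 1 + 0 + 0 (carry in) = 1 → bit 1, carry out 0
  col 7: 0 + 0 + 0 (carry in) = 0 → bit 0, carry out 0
  col 8: 0 + 1 + 0 (carry in) = 1 → bit 1, carry out 0
  col 9: 0 + 1 + 0 (carry in) = 1 → bit 1, carry out 0
  col 10: 0 + 0 + 0 (carry in) = 0 → bit 0, carry out 0
Reading bits MSB→LSB: 01101101110
Strip leading zeros: 1101101110
= 1101101110


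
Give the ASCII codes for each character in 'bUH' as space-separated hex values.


String: 'bUH'  (3 characters)
Per-character ASCII lookup:
  'b': lowercase starts at 97: 'b' = 97 + 1 = 98 → 0x62
  'U': uppercase starts at 65: 'U' = 65 + 20 = 85 → 0x55
  'H': uppercase starts at 65: 'H' = 65 + 7 = 72 → 0x48
= 0x62 0x55 0x48


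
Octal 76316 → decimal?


Positional values:
Position 0: 6 × 8^0 = 6
Position 1: 1 × 8^1 = 8
Position 2: 3 × 8^2 = 192
Position 3: 6 × 8^3 = 3072
Position 4: 7 × 8^4 = 28672
Sum = 6 + 8 + 192 + 3072 + 28672
= 31950


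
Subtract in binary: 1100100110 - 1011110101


Align and subtract column by column (LSB to MSB, borrowing when needed):
  1100100110
- 1011110101
  ----------
  col 0: (0 - 0 borrow-in) - 1 → borrow from next column: (0+2) - 1 = 1, borrow out 1
  col 1: (1 - 1 borrow-in) - 0 → 0 - 0 = 0, borrow out 0
  col 2: (1 - 0 borrow-in) - 1 → 1 - 1 = 0, borrow out 0
  col 3: (0 - 0 borrow-in) - 0 → 0 - 0 = 0, borrow out 0
  col 4: (0 - 0 borrow-in) - 1 → borrow from next column: (0+2) - 1 = 1, borrow out 1
  col 5: (1 - 1 borrow-in) - 1 → borrow from next column: (0+2) - 1 = 1, borrow out 1
  col 6: (0 - 1 borrow-in) - 1 → borrow from next column: (-1+2) - 1 = 0, borrow out 1
  col 7: (0 - 1 borrow-in) - 1 → borrow from next column: (-1+2) - 1 = 0, borrow out 1
  col 8: (1 - 1 borrow-in) - 0 → 0 - 0 = 0, borrow out 0
  col 9: (1 - 0 borrow-in) - 1 → 1 - 1 = 0, borrow out 0
Reading bits MSB→LSB: 0000110001
Strip leading zeros: 110001
= 110001


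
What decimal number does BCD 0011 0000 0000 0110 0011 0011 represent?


Each 4-bit group → digit:
  0011 → 3
  0000 → 0
  0000 → 0
  0110 → 6
  0011 → 3
  0011 → 3
= 300633


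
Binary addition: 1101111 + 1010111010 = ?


Align and add column by column (LSB to MSB, carry propagating):
  00001101111
+ 01010111010
  -----------
  col 0: 1 + 0 + 0 (carry in) = 1 → bit 1, carry out 0
  col 1: 1 + 1 + 0 (carry in) = 2 → bit 0, carry out 1
  col 2: 1 + 0 + 1 (carry in) = 2 → bit 0, carry out 1
  col 3: 1 + 1 + 1 (carry in) = 3 → bit 1, carry out 1
  col 4: 0 + 1 + 1 (carry in) = 2 → bit 0, carry out 1
  col 5: 1 + 1 + 1 (carry in) = 3 → bit 1, carry out 1
  col 6: 1 + 0 + 1 (carry in) = 2 → bit 0, carry out 1
  col 7: 0 + 1 + 1 (carry in) = 2 → bit 0, carry out 1
  col 8: 0 + 0 + 1 (carry in) = 1 → bit 1, carry out 0
  col 9: 0 + 1 + 0 (carry in) = 1 → bit 1, carry out 0
  col 10: 0 + 0 + 0 (carry in) = 0 → bit 0, carry out 0
Reading bits MSB→LSB: 01100101001
Strip leading zeros: 1100101001
= 1100101001


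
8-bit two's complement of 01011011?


Original: 01011011
Step 1 - Invert all bits: 10100100
Step 2 - Add 1: 10100100 + 1
= 10100101 (represents -91)


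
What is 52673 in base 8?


Divide by 8 repeatedly:
52673 ÷ 8 = 6584 remainder 1
6584 ÷ 8 = 823 remainder 0
823 ÷ 8 = 102 remainder 7
102 ÷ 8 = 12 remainder 6
12 ÷ 8 = 1 remainder 4
1 ÷ 8 = 0 remainder 1
Reading remainders bottom-up:
= 0o146701


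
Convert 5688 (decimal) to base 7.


Divide by 7 repeatedly:
5688 ÷ 7 = 812 remainder 4
812 ÷ 7 = 116 remainder 0
116 ÷ 7 = 16 remainder 4
16 ÷ 7 = 2 remainder 2
2 ÷ 7 = 0 remainder 2
Reading remainders bottom-up:
= 22404


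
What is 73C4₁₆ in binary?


Each hex digit → 4 binary bits:
  7 = 0111
  3 = 0011
  C = 1100
  4 = 0100
Concatenate: 0111 0011 1100 0100
= 0111001111000100


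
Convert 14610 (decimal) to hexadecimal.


Divide by 16 repeatedly:
14610 ÷ 16 = 913 remainder 2 (2)
913 ÷ 16 = 57 remainder 1 (1)
57 ÷ 16 = 3 remainder 9 (9)
3 ÷ 16 = 0 remainder 3 (3)
Reading remainders bottom-up:
= 0x3912


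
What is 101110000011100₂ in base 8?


Group into 3-bit groups: 101110000011100
  101 = 5
  110 = 6
  000 = 0
  011 = 3
  100 = 4
= 0o56034


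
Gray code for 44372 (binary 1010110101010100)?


Binary: 1010110101010100
Gray code: G = B XOR (B >> 1)
B >> 1 = 0101011010101010
1010110101010100 XOR 0101011010101010:
  1 XOR 0 = 1
  0 XOR 1 = 1
  1 XOR 0 = 1
  0 XOR 1 = 1
  1 XOR 0 = 1
  1 XOR 1 = 0
  0 XOR 1 = 1
  1 XOR 0 = 1
  0 XOR 1 = 1
  1 XOR 0 = 1
  0 XOR 1 = 1
  1 XOR 0 = 1
  0 XOR 1 = 1
  1 XOR 0 = 1
  0 XOR 1 = 1
  0 XOR 0 = 0
= 1111101111111110


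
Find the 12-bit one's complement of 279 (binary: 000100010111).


Original: 000100010111
Invert all bits:
  bit 0: 0 → 1
  bit 1: 0 → 1
  bit 2: 0 → 1
  bit 3: 1 → 0
  bit 4: 0 → 1
  bit 5: 0 → 1
  bit 6: 0 → 1
  bit 7: 1 → 0
  bit 8: 0 → 1
  bit 9: 1 → 0
  bit 10: 1 → 0
  bit 11: 1 → 0
= 111011101000


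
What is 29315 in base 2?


Divide by 2 repeatedly:
29315 ÷ 2 = 14657 remainder 1
14657 ÷ 2 = 7328 remainder 1
7328 ÷ 2 = 3664 remainder 0
3664 ÷ 2 = 1832 remainder 0
1832 ÷ 2 = 916 remainder 0
916 ÷ 2 = 458 remainder 0
458 ÷ 2 = 229 remainder 0
229 ÷ 2 = 114 remainder 1
114 ÷ 2 = 57 remainder 0
57 ÷ 2 = 28 remainder 1
28 ÷ 2 = 14 remainder 0
14 ÷ 2 = 7 remainder 0
7 ÷ 2 = 3 remainder 1
3 ÷ 2 = 1 remainder 1
1 ÷ 2 = 0 remainder 1
Reading remainders bottom-up:
= 111001010000011


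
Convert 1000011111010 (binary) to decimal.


Positional values:
Bit 1: 1 × 2^1 = 2
Bit 3: 1 × 2^3 = 8
Bit 4: 1 × 2^4 = 16
Bit 5: 1 × 2^5 = 32
Bit 6: 1 × 2^6 = 64
Bit 7: 1 × 2^7 = 128
Bit 12: 1 × 2^12 = 4096
Sum = 2 + 8 + 16 + 32 + 64 + 128 + 4096
= 4346


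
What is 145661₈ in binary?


Each octal digit → 3 binary bits:
  1 = 001
  4 = 100
  5 = 101
  6 = 110
  6 = 110
  1 = 001
Concatenate: 001 100 101 110 110 001
= 001100101110110001


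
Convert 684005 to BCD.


Each digit → 4-bit binary:
  6 → 0110
  8 → 1000
  4 → 0100
  0 → 0000
  0 → 0000
  5 → 0101
= 0110 1000 0100 0000 0000 0101


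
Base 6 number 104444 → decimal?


Positional values (base 6):
  4 × 6^0 = 4 × 1 = 4
  4 × 6^1 = 4 × 6 = 24
  4 × 6^2 = 4 × 36 = 144
  4 × 6^3 = 4 × 216 = 864
  0 × 6^4 = 0 × 1296 = 0
  1 × 6^5 = 1 × 7776 = 7776
Sum = 4 + 24 + 144 + 864 + 0 + 7776
= 8812


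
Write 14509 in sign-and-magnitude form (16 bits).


Sign bit: 0 (positive)
Magnitude: 14509 = 011100010101101
= 0011100010101101


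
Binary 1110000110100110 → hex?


Group into 4-bit nibbles: 1110000110100110
  1110 = E
  0001 = 1
  1010 = A
  0110 = 6
= 0xE1A6


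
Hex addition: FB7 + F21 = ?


Align and add column by column (LSB to MSB, each column mod 16 with carry):
  0FB7
+ 0F21
  ----
  col 0: 7(7) + 1(1) + 0 (carry in) = 8 → 8(8), carry out 0
  col 1: B(11) + 2(2) + 0 (carry in) = 13 → D(13), carry out 0
  col 2: F(15) + F(15) + 0 (carry in) = 30 → E(14), carry out 1
  col 3: 0(0) + 0(0) + 1 (carry in) = 1 → 1(1), carry out 0
Reading digits MSB→LSB: 1ED8
Strip leading zeros: 1ED8
= 0x1ED8


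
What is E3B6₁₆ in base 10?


Positional values:
Position 0: 6 × 16^0 = 6 × 1 = 6
Position 1: B × 16^1 = 11 × 16 = 176
Position 2: 3 × 16^2 = 3 × 256 = 768
Position 3: E × 16^3 = 14 × 4096 = 57344
Sum = 6 + 176 + 768 + 57344
= 58294


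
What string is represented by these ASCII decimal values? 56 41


Codes (decimal): 56 41
Per-code ASCII lookup:
  56  (range 48-57: digits, 56 - 48 = 8) → '8'
  41  (special character) → ')'
= '8)'


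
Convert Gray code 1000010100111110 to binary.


Gray code: 1000010100111110
MSB stays the same: 1
Each subsequent bit = prev_binary XOR current_gray:
  B[1] = 1 XOR 0 = 1
  B[2] = 1 XOR 0 = 1
  B[3] = 1 XOR 0 = 1
  B[4] = 1 XOR 0 = 1
  B[5] = 1 XOR 1 = 0
  B[6] = 0 XOR 0 = 0
  B[7] = 0 XOR 1 = 1
  B[8] = 1 XOR 0 = 1
  B[9] = 1 XOR 0 = 1
  B[10] = 1 XOR 1 = 0
  B[11] = 0 XOR 1 = 1
  B[12] = 1 XOR 1 = 0
  B[13] = 0 XOR 1 = 1
  B[14] = 1 XOR 1 = 0
  B[15] = 0 XOR 0 = 0
= 1111100111010100 (63956 decimal)


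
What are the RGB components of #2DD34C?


Hex: #2DD34C
R = 2D₁₆ = 45
G = D3₁₆ = 211
B = 4C₁₆ = 76
= RGB(45, 211, 76)


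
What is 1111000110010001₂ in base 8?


Group into 3-bit groups: 001111000110010001
  001 = 1
  111 = 7
  000 = 0
  110 = 6
  010 = 2
  001 = 1
= 0o170621


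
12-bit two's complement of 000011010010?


Original: 000011010010
Step 1 - Invert all bits: 111100101101
Step 2 - Add 1: 111100101101 + 1
= 111100101110 (represents -210)


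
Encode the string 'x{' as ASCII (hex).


String: 'x{'  (2 characters)
Per-character ASCII lookup:
  'x': lowercase starts at 97: 'x' = 97 + 23 = 120 → 0x78
  '{': special character: '{' = 123 → 0x7B
= 0x78 0x7B


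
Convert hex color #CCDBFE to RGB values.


Hex: #CCDBFE
R = CC₁₆ = 204
G = DB₁₆ = 219
B = FE₁₆ = 254
= RGB(204, 219, 254)


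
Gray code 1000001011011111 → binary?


Gray code: 1000001011011111
MSB stays the same: 1
Each subsequent bit = prev_binary XOR current_gray:
  B[1] = 1 XOR 0 = 1
  B[2] = 1 XOR 0 = 1
  B[3] = 1 XOR 0 = 1
  B[4] = 1 XOR 0 = 1
  B[5] = 1 XOR 0 = 1
  B[6] = 1 XOR 1 = 0
  B[7] = 0 XOR 0 = 0
  B[8] = 0 XOR 1 = 1
  B[9] = 1 XOR 1 = 0
  B[10] = 0 XOR 0 = 0
  B[11] = 0 XOR 1 = 1
  B[12] = 1 XOR 1 = 0
  B[13] = 0 XOR 1 = 1
  B[14] = 1 XOR 1 = 0
  B[15] = 0 XOR 1 = 1
= 1111110010010101 (64661 decimal)


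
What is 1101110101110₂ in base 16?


Group into 4-bit nibbles: 0001101110101110
  0001 = 1
  1011 = B
  1010 = A
  1110 = E
= 0x1BAE


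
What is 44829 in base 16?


Divide by 16 repeatedly:
44829 ÷ 16 = 2801 remainder 13 (D)
2801 ÷ 16 = 175 remainder 1 (1)
175 ÷ 16 = 10 remainder 15 (F)
10 ÷ 16 = 0 remainder 10 (A)
Reading remainders bottom-up:
= 0xAF1D


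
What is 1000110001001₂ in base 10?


Positional values:
Bit 0: 1 × 2^0 = 1
Bit 3: 1 × 2^3 = 8
Bit 7: 1 × 2^7 = 128
Bit 8: 1 × 2^8 = 256
Bit 12: 1 × 2^12 = 4096
Sum = 1 + 8 + 128 + 256 + 4096
= 4489


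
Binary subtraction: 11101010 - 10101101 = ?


Align and subtract column by column (LSB to MSB, borrowing when needed):
  11101010
- 10101101
  --------
  col 0: (0 - 0 borrow-in) - 1 → borrow from next column: (0+2) - 1 = 1, borrow out 1
  col 1: (1 - 1 borrow-in) - 0 → 0 - 0 = 0, borrow out 0
  col 2: (0 - 0 borrow-in) - 1 → borrow from next column: (0+2) - 1 = 1, borrow out 1
  col 3: (1 - 1 borrow-in) - 1 → borrow from next column: (0+2) - 1 = 1, borrow out 1
  col 4: (0 - 1 borrow-in) - 0 → borrow from next column: (-1+2) - 0 = 1, borrow out 1
  col 5: (1 - 1 borrow-in) - 1 → borrow from next column: (0+2) - 1 = 1, borrow out 1
  col 6: (1 - 1 borrow-in) - 0 → 0 - 0 = 0, borrow out 0
  col 7: (1 - 0 borrow-in) - 1 → 1 - 1 = 0, borrow out 0
Reading bits MSB→LSB: 00111101
Strip leading zeros: 111101
= 111101


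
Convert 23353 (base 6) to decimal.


Positional values (base 6):
  3 × 6^0 = 3 × 1 = 3
  5 × 6^1 = 5 × 6 = 30
  3 × 6^2 = 3 × 36 = 108
  3 × 6^3 = 3 × 216 = 648
  2 × 6^4 = 2 × 1296 = 2592
Sum = 3 + 30 + 108 + 648 + 2592
= 3381


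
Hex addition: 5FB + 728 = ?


Align and add column by column (LSB to MSB, each column mod 16 with carry):
  05FB
+ 0728
  ----
  col 0: B(11) + 8(8) + 0 (carry in) = 19 → 3(3), carry out 1
  col 1: F(15) + 2(2) + 1 (carry in) = 18 → 2(2), carry out 1
  col 2: 5(5) + 7(7) + 1 (carry in) = 13 → D(13), carry out 0
  col 3: 0(0) + 0(0) + 0 (carry in) = 0 → 0(0), carry out 0
Reading digits MSB→LSB: 0D23
Strip leading zeros: D23
= 0xD23


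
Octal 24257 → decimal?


Positional values:
Position 0: 7 × 8^0 = 7
Position 1: 5 × 8^1 = 40
Position 2: 2 × 8^2 = 128
Position 3: 4 × 8^3 = 2048
Position 4: 2 × 8^4 = 8192
Sum = 7 + 40 + 128 + 2048 + 8192
= 10415


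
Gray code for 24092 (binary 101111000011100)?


Binary: 101111000011100
Gray code: G = B XOR (B >> 1)
B >> 1 = 010111100001110
101111000011100 XOR 010111100001110:
  1 XOR 0 = 1
  0 XOR 1 = 1
  1 XOR 0 = 1
  1 XOR 1 = 0
  1 XOR 1 = 0
  1 XOR 1 = 0
  0 XOR 1 = 1
  0 XOR 0 = 0
  0 XOR 0 = 0
  0 XOR 0 = 0
  1 XOR 0 = 1
  1 XOR 1 = 0
  1 XOR 1 = 0
  0 XOR 1 = 1
  0 XOR 0 = 0
= 111000100010010


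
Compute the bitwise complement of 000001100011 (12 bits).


Original: 000001100011
Invert all bits:
  bit 0: 0 → 1
  bit 1: 0 → 1
  bit 2: 0 → 1
  bit 3: 0 → 1
  bit 4: 0 → 1
  bit 5: 1 → 0
  bit 6: 1 → 0
  bit 7: 0 → 1
  bit 8: 0 → 1
  bit 9: 0 → 1
  bit 10: 1 → 0
  bit 11: 1 → 0
= 111110011100


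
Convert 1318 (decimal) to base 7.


Divide by 7 repeatedly:
1318 ÷ 7 = 188 remainder 2
188 ÷ 7 = 26 remainder 6
26 ÷ 7 = 3 remainder 5
3 ÷ 7 = 0 remainder 3
Reading remainders bottom-up:
= 3562


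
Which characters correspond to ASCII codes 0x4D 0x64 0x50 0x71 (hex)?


Codes (hex): 0x4D 0x64 0x50 0x71
Per-code ASCII lookup:
  0x4D = 77  (range 65-90: uppercase, 77 - 65 = 12) → 'M'
  0x64 = 100  (range 97-122: lowercase, 100 - 97 = 3) → 'd'
  0x50 = 80  (range 65-90: uppercase, 80 - 65 = 15) → 'P'
  0x71 = 113  (range 97-122: lowercase, 113 - 97 = 16) → 'q'
= 'MdPq'


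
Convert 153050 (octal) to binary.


Each octal digit → 3 binary bits:
  1 = 001
  5 = 101
  3 = 011
  0 = 000
  5 = 101
  0 = 000
Concatenate: 001 101 011 000 101 000
= 001101011000101000


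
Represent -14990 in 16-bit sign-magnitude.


Sign bit: 1 (negative)
Magnitude: 14990 = 011101010001110
= 1011101010001110


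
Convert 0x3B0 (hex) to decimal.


Positional values:
Position 0: 0 × 16^0 = 0 × 1 = 0
Position 1: B × 16^1 = 11 × 16 = 176
Position 2: 3 × 16^2 = 3 × 256 = 768
Sum = 0 + 176 + 768
= 944


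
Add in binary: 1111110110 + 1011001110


Align and add column by column (LSB to MSB, carry propagating):
  01111110110
+ 01011001110
  -----------
  col 0: 0 + 0 + 0 (carry in) = 0 → bit 0, carry out 0
  col 1: 1 + 1 + 0 (carry in) = 2 → bit 0, carry out 1
  col 2: 1 + 1 + 1 (carry in) = 3 → bit 1, carry out 1
  col 3: 0 + 1 + 1 (carry in) = 2 → bit 0, carry out 1
  col 4: 1 + 0 + 1 (carry in) = 2 → bit 0, carry out 1
  col 5: 1 + 0 + 1 (carry in) = 2 → bit 0, carry out 1
  col 6: 1 + 1 + 1 (carry in) = 3 → bit 1, carry out 1
  col 7: 1 + 1 + 1 (carry in) = 3 → bit 1, carry out 1
  col 8: 1 + 0 + 1 (carry in) = 2 → bit 0, carry out 1
  col 9: 1 + 1 + 1 (carry in) = 3 → bit 1, carry out 1
  col 10: 0 + 0 + 1 (carry in) = 1 → bit 1, carry out 0
Reading bits MSB→LSB: 11011000100
Strip leading zeros: 11011000100
= 11011000100


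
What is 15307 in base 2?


Divide by 2 repeatedly:
15307 ÷ 2 = 7653 remainder 1
7653 ÷ 2 = 3826 remainder 1
3826 ÷ 2 = 1913 remainder 0
1913 ÷ 2 = 956 remainder 1
956 ÷ 2 = 478 remainder 0
478 ÷ 2 = 239 remainder 0
239 ÷ 2 = 119 remainder 1
119 ÷ 2 = 59 remainder 1
59 ÷ 2 = 29 remainder 1
29 ÷ 2 = 14 remainder 1
14 ÷ 2 = 7 remainder 0
7 ÷ 2 = 3 remainder 1
3 ÷ 2 = 1 remainder 1
1 ÷ 2 = 0 remainder 1
Reading remainders bottom-up:
= 11101111001011


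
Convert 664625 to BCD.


Each digit → 4-bit binary:
  6 → 0110
  6 → 0110
  4 → 0100
  6 → 0110
  2 → 0010
  5 → 0101
= 0110 0110 0100 0110 0010 0101


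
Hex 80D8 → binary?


Each hex digit → 4 binary bits:
  8 = 1000
  0 = 0000
  D = 1101
  8 = 1000
Concatenate: 1000 0000 1101 1000
= 1000000011011000


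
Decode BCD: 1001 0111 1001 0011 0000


Each 4-bit group → digit:
  1001 → 9
  0111 → 7
  1001 → 9
  0011 → 3
  0000 → 0
= 97930


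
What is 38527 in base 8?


Divide by 8 repeatedly:
38527 ÷ 8 = 4815 remainder 7
4815 ÷ 8 = 601 remainder 7
601 ÷ 8 = 75 remainder 1
75 ÷ 8 = 9 remainder 3
9 ÷ 8 = 1 remainder 1
1 ÷ 8 = 0 remainder 1
Reading remainders bottom-up:
= 0o113177


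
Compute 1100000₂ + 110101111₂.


Align and add column by column (LSB to MSB, carry propagating):
  0001100000
+ 0110101111
  ----------
  col 0: 0 + 1 + 0 (carry in) = 1 → bit 1, carry out 0
  col 1: 0 + 1 + 0 (carry in) = 1 → bit 1, carry out 0
  col 2: 0 + 1 + 0 (carry in) = 1 → bit 1, carry out 0
  col 3: 0 + 1 + 0 (carry in) = 1 → bit 1, carry out 0
  col 4: 0 + 0 + 0 (carry in) = 0 → bit 0, carry out 0
  col 5: 1 + 1 + 0 (carry in) = 2 → bit 0, carry out 1
  col 6: 1 + 0 + 1 (carry in) = 2 → bit 0, carry out 1
  col 7: 0 + 1 + 1 (carry in) = 2 → bit 0, carry out 1
  col 8: 0 + 1 + 1 (carry in) = 2 → bit 0, carry out 1
  col 9: 0 + 0 + 1 (carry in) = 1 → bit 1, carry out 0
Reading bits MSB→LSB: 1000001111
Strip leading zeros: 1000001111
= 1000001111


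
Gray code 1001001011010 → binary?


Gray code: 1001001011010
MSB stays the same: 1
Each subsequent bit = prev_binary XOR current_gray:
  B[1] = 1 XOR 0 = 1
  B[2] = 1 XOR 0 = 1
  B[3] = 1 XOR 1 = 0
  B[4] = 0 XOR 0 = 0
  B[5] = 0 XOR 0 = 0
  B[6] = 0 XOR 1 = 1
  B[7] = 1 XOR 0 = 1
  B[8] = 1 XOR 1 = 0
  B[9] = 0 XOR 1 = 1
  B[10] = 1 XOR 0 = 1
  B[11] = 1 XOR 1 = 0
  B[12] = 0 XOR 0 = 0
= 1110001101100 (7276 decimal)


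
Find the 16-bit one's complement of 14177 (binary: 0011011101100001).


Original: 0011011101100001
Invert all bits:
  bit 0: 0 → 1
  bit 1: 0 → 1
  bit 2: 1 → 0
  bit 3: 1 → 0
  bit 4: 0 → 1
  bit 5: 1 → 0
  bit 6: 1 → 0
  bit 7: 1 → 0
  bit 8: 0 → 1
  bit 9: 1 → 0
  bit 10: 1 → 0
  bit 11: 0 → 1
  bit 12: 0 → 1
  bit 13: 0 → 1
  bit 14: 0 → 1
  bit 15: 1 → 0
= 1100100010011110


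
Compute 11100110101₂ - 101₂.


Align and subtract column by column (LSB to MSB, borrowing when needed):
  11100110101
- 00000000101
  -----------
  col 0: (1 - 0 borrow-in) - 1 → 1 - 1 = 0, borrow out 0
  col 1: (0 - 0 borrow-in) - 0 → 0 - 0 = 0, borrow out 0
  col 2: (1 - 0 borrow-in) - 1 → 1 - 1 = 0, borrow out 0
  col 3: (0 - 0 borrow-in) - 0 → 0 - 0 = 0, borrow out 0
  col 4: (1 - 0 borrow-in) - 0 → 1 - 0 = 1, borrow out 0
  col 5: (1 - 0 borrow-in) - 0 → 1 - 0 = 1, borrow out 0
  col 6: (0 - 0 borrow-in) - 0 → 0 - 0 = 0, borrow out 0
  col 7: (0 - 0 borrow-in) - 0 → 0 - 0 = 0, borrow out 0
  col 8: (1 - 0 borrow-in) - 0 → 1 - 0 = 1, borrow out 0
  col 9: (1 - 0 borrow-in) - 0 → 1 - 0 = 1, borrow out 0
  col 10: (1 - 0 borrow-in) - 0 → 1 - 0 = 1, borrow out 0
Reading bits MSB→LSB: 11100110000
Strip leading zeros: 11100110000
= 11100110000


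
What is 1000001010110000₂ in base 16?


Group into 4-bit nibbles: 1000001010110000
  1000 = 8
  0010 = 2
  1011 = B
  0000 = 0
= 0x82B0


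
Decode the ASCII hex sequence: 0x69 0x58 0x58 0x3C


Codes (hex): 0x69 0x58 0x58 0x3C
Per-code ASCII lookup:
  0x69 = 105  (range 97-122: lowercase, 105 - 97 = 8) → 'i'
  0x58 = 88  (range 65-90: uppercase, 88 - 65 = 23) → 'X'
  0x58 = 88  (range 65-90: uppercase, 88 - 65 = 23) → 'X'
  0x3C = 60  (special character) → '<'
= 'iXX<'


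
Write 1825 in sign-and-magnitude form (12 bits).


Sign bit: 0 (positive)
Magnitude: 1825 = 11100100001
= 011100100001


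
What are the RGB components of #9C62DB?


Hex: #9C62DB
R = 9C₁₆ = 156
G = 62₁₆ = 98
B = DB₁₆ = 219
= RGB(156, 98, 219)


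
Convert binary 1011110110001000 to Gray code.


Binary: 1011110110001000
Gray code: G = B XOR (B >> 1)
B >> 1 = 0101111011000100
1011110110001000 XOR 0101111011000100:
  1 XOR 0 = 1
  0 XOR 1 = 1
  1 XOR 0 = 1
  1 XOR 1 = 0
  1 XOR 1 = 0
  1 XOR 1 = 0
  0 XOR 1 = 1
  1 XOR 0 = 1
  1 XOR 1 = 0
  0 XOR 1 = 1
  0 XOR 0 = 0
  0 XOR 0 = 0
  1 XOR 0 = 1
  0 XOR 1 = 1
  0 XOR 0 = 0
  0 XOR 0 = 0
= 1110001101001100


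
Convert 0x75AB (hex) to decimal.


Positional values:
Position 0: B × 16^0 = 11 × 1 = 11
Position 1: A × 16^1 = 10 × 16 = 160
Position 2: 5 × 16^2 = 5 × 256 = 1280
Position 3: 7 × 16^3 = 7 × 4096 = 28672
Sum = 11 + 160 + 1280 + 28672
= 30123


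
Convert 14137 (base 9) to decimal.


Positional values (base 9):
  7 × 9^0 = 7 × 1 = 7
  3 × 9^1 = 3 × 9 = 27
  1 × 9^2 = 1 × 81 = 81
  4 × 9^3 = 4 × 729 = 2916
  1 × 9^4 = 1 × 6561 = 6561
Sum = 7 + 27 + 81 + 2916 + 6561
= 9592


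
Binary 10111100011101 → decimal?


Positional values:
Bit 0: 1 × 2^0 = 1
Bit 2: 1 × 2^2 = 4
Bit 3: 1 × 2^3 = 8
Bit 4: 1 × 2^4 = 16
Bit 8: 1 × 2^8 = 256
Bit 9: 1 × 2^9 = 512
Bit 10: 1 × 2^10 = 1024
Bit 11: 1 × 2^11 = 2048
Bit 13: 1 × 2^13 = 8192
Sum = 1 + 4 + 8 + 16 + 256 + 512 + 1024 + 2048 + 8192
= 12061


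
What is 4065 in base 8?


Divide by 8 repeatedly:
4065 ÷ 8 = 508 remainder 1
508 ÷ 8 = 63 remainder 4
63 ÷ 8 = 7 remainder 7
7 ÷ 8 = 0 remainder 7
Reading remainders bottom-up:
= 0o7741


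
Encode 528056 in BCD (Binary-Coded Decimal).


Each digit → 4-bit binary:
  5 → 0101
  2 → 0010
  8 → 1000
  0 → 0000
  5 → 0101
  6 → 0110
= 0101 0010 1000 0000 0101 0110


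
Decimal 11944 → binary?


Divide by 2 repeatedly:
11944 ÷ 2 = 5972 remainder 0
5972 ÷ 2 = 2986 remainder 0
2986 ÷ 2 = 1493 remainder 0
1493 ÷ 2 = 746 remainder 1
746 ÷ 2 = 373 remainder 0
373 ÷ 2 = 186 remainder 1
186 ÷ 2 = 93 remainder 0
93 ÷ 2 = 46 remainder 1
46 ÷ 2 = 23 remainder 0
23 ÷ 2 = 11 remainder 1
11 ÷ 2 = 5 remainder 1
5 ÷ 2 = 2 remainder 1
2 ÷ 2 = 1 remainder 0
1 ÷ 2 = 0 remainder 1
Reading remainders bottom-up:
= 10111010101000


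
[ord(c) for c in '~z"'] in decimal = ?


String: '~z"'  (3 characters)
Per-character ASCII lookup:
  '~': special character: '~' = 126
  'z': lowercase starts at 97: 'z' = 97 + 25 = 122
  '"': special character: '"' = 34
= 126 122 34


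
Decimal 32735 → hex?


Divide by 16 repeatedly:
32735 ÷ 16 = 2045 remainder 15 (F)
2045 ÷ 16 = 127 remainder 13 (D)
127 ÷ 16 = 7 remainder 15 (F)
7 ÷ 16 = 0 remainder 7 (7)
Reading remainders bottom-up:
= 0x7FDF


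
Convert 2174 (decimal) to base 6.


Divide by 6 repeatedly:
2174 ÷ 6 = 362 remainder 2
362 ÷ 6 = 60 remainder 2
60 ÷ 6 = 10 remainder 0
10 ÷ 6 = 1 remainder 4
1 ÷ 6 = 0 remainder 1
Reading remainders bottom-up:
= 14022


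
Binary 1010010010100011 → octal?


Group into 3-bit groups: 001010010010100011
  001 = 1
  010 = 2
  010 = 2
  010 = 2
  100 = 4
  011 = 3
= 0o122243


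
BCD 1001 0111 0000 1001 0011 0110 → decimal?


Each 4-bit group → digit:
  1001 → 9
  0111 → 7
  0000 → 0
  1001 → 9
  0011 → 3
  0110 → 6
= 970936


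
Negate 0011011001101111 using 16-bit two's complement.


Original: 0011011001101111
Step 1 - Invert all bits: 1100100110010000
Step 2 - Add 1: 1100100110010000 + 1
= 1100100110010001 (represents -13935)


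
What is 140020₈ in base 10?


Positional values:
Position 0: 0 × 8^0 = 0
Position 1: 2 × 8^1 = 16
Position 2: 0 × 8^2 = 0
Position 3: 0 × 8^3 = 0
Position 4: 4 × 8^4 = 16384
Position 5: 1 × 8^5 = 32768
Sum = 0 + 16 + 0 + 0 + 16384 + 32768
= 49168


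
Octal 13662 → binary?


Each octal digit → 3 binary bits:
  1 = 001
  3 = 011
  6 = 110
  6 = 110
  2 = 010
Concatenate: 001 011 110 110 010
= 001011110110010


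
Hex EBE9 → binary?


Each hex digit → 4 binary bits:
  E = 1110
  B = 1011
  E = 1110
  9 = 1001
Concatenate: 1110 1011 1110 1001
= 1110101111101001


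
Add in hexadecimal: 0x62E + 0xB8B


Align and add column by column (LSB to MSB, each column mod 16 with carry):
  062E
+ 0B8B
  ----
  col 0: E(14) + B(11) + 0 (carry in) = 25 → 9(9), carry out 1
  col 1: 2(2) + 8(8) + 1 (carry in) = 11 → B(11), carry out 0
  col 2: 6(6) + B(11) + 0 (carry in) = 17 → 1(1), carry out 1
  col 3: 0(0) + 0(0) + 1 (carry in) = 1 → 1(1), carry out 0
Reading digits MSB→LSB: 11B9
Strip leading zeros: 11B9
= 0x11B9


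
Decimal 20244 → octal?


Divide by 8 repeatedly:
20244 ÷ 8 = 2530 remainder 4
2530 ÷ 8 = 316 remainder 2
316 ÷ 8 = 39 remainder 4
39 ÷ 8 = 4 remainder 7
4 ÷ 8 = 0 remainder 4
Reading remainders bottom-up:
= 0o47424


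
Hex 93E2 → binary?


Each hex digit → 4 binary bits:
  9 = 1001
  3 = 0011
  E = 1110
  2 = 0010
Concatenate: 1001 0011 1110 0010
= 1001001111100010


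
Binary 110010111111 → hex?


Group into 4-bit nibbles: 110010111111
  1100 = C
  1011 = B
  1111 = F
= 0xCBF


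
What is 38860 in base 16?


Divide by 16 repeatedly:
38860 ÷ 16 = 2428 remainder 12 (C)
2428 ÷ 16 = 151 remainder 12 (C)
151 ÷ 16 = 9 remainder 7 (7)
9 ÷ 16 = 0 remainder 9 (9)
Reading remainders bottom-up:
= 0x97CC


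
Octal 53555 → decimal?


Positional values:
Position 0: 5 × 8^0 = 5
Position 1: 5 × 8^1 = 40
Position 2: 5 × 8^2 = 320
Position 3: 3 × 8^3 = 1536
Position 4: 5 × 8^4 = 20480
Sum = 5 + 40 + 320 + 1536 + 20480
= 22381


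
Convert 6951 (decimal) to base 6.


Divide by 6 repeatedly:
6951 ÷ 6 = 1158 remainder 3
1158 ÷ 6 = 193 remainder 0
193 ÷ 6 = 32 remainder 1
32 ÷ 6 = 5 remainder 2
5 ÷ 6 = 0 remainder 5
Reading remainders bottom-up:
= 52103


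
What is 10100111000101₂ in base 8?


Group into 3-bit groups: 010100111000101
  010 = 2
  100 = 4
  111 = 7
  000 = 0
  101 = 5
= 0o24705


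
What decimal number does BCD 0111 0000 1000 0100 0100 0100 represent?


Each 4-bit group → digit:
  0111 → 7
  0000 → 0
  1000 → 8
  0100 → 4
  0100 → 4
  0100 → 4
= 708444


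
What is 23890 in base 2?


Divide by 2 repeatedly:
23890 ÷ 2 = 11945 remainder 0
11945 ÷ 2 = 5972 remainder 1
5972 ÷ 2 = 2986 remainder 0
2986 ÷ 2 = 1493 remainder 0
1493 ÷ 2 = 746 remainder 1
746 ÷ 2 = 373 remainder 0
373 ÷ 2 = 186 remainder 1
186 ÷ 2 = 93 remainder 0
93 ÷ 2 = 46 remainder 1
46 ÷ 2 = 23 remainder 0
23 ÷ 2 = 11 remainder 1
11 ÷ 2 = 5 remainder 1
5 ÷ 2 = 2 remainder 1
2 ÷ 2 = 1 remainder 0
1 ÷ 2 = 0 remainder 1
Reading remainders bottom-up:
= 101110101010010


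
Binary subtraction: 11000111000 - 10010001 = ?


Align and subtract column by column (LSB to MSB, borrowing when needed):
  11000111000
- 00010010001
  -----------
  col 0: (0 - 0 borrow-in) - 1 → borrow from next column: (0+2) - 1 = 1, borrow out 1
  col 1: (0 - 1 borrow-in) - 0 → borrow from next column: (-1+2) - 0 = 1, borrow out 1
  col 2: (0 - 1 borrow-in) - 0 → borrow from next column: (-1+2) - 0 = 1, borrow out 1
  col 3: (1 - 1 borrow-in) - 0 → 0 - 0 = 0, borrow out 0
  col 4: (1 - 0 borrow-in) - 1 → 1 - 1 = 0, borrow out 0
  col 5: (1 - 0 borrow-in) - 0 → 1 - 0 = 1, borrow out 0
  col 6: (0 - 0 borrow-in) - 0 → 0 - 0 = 0, borrow out 0
  col 7: (0 - 0 borrow-in) - 1 → borrow from next column: (0+2) - 1 = 1, borrow out 1
  col 8: (0 - 1 borrow-in) - 0 → borrow from next column: (-1+2) - 0 = 1, borrow out 1
  col 9: (1 - 1 borrow-in) - 0 → 0 - 0 = 0, borrow out 0
  col 10: (1 - 0 borrow-in) - 0 → 1 - 0 = 1, borrow out 0
Reading bits MSB→LSB: 10110100111
Strip leading zeros: 10110100111
= 10110100111


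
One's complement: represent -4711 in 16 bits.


Original: 0001001001100111
Invert all bits:
  bit 0: 0 → 1
  bit 1: 0 → 1
  bit 2: 0 → 1
  bit 3: 1 → 0
  bit 4: 0 → 1
  bit 5: 0 → 1
  bit 6: 1 → 0
  bit 7: 0 → 1
  bit 8: 0 → 1
  bit 9: 1 → 0
  bit 10: 1 → 0
  bit 11: 0 → 1
  bit 12: 0 → 1
  bit 13: 1 → 0
  bit 14: 1 → 0
  bit 15: 1 → 0
= 1110110110011000


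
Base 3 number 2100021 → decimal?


Positional values (base 3):
  1 × 3^0 = 1 × 1 = 1
  2 × 3^1 = 2 × 3 = 6
  0 × 3^2 = 0 × 9 = 0
  0 × 3^3 = 0 × 27 = 0
  0 × 3^4 = 0 × 81 = 0
  1 × 3^5 = 1 × 243 = 243
  2 × 3^6 = 2 × 729 = 1458
Sum = 1 + 6 + 0 + 0 + 0 + 243 + 1458
= 1708
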